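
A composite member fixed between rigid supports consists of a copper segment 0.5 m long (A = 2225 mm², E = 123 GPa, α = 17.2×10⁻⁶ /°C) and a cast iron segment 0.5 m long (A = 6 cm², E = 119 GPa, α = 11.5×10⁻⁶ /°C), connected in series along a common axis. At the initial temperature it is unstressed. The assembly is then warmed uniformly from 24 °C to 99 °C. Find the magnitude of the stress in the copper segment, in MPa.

Free thermal expansion of the whole bar: Σ αᵢΔT Lᵢ = 17.2×10⁻⁶×75×500 + 11.5×10⁻⁶×75×500 = 1.076 mm.
The walls prevent any net length change, so an axial force P (same in every segment) develops. Compatibility: P · Σ Lᵢ/(AᵢEᵢ) = δ_free.
Σ Lᵢ/(AᵢEᵢ) = 500/(2225×123×10³) + 500/(600×119×10³) = 8.83×10⁻⁶ mm/N.
So P = 1.076 / 8.83×10⁻⁶ = 121.9 kN, compressive.
σ_{copper} = P / A = 121900 / 2225 = 54.78 MPa.

σ ≈ 54.8 MPa (compressive)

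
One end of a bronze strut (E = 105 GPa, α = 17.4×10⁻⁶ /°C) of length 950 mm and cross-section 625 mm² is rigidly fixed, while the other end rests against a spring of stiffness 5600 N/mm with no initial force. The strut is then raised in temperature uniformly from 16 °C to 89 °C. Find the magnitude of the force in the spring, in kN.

If the spring were absent the strut would lengthen by αΔT L = 17.4×10⁻⁶ × 73 × 950 = 1.207 mm.
Let P be the compressive force at the spring. The strut shortens elastically by PL/(AE) and the spring compresses by P/k; together these equal δ_free.
P [ L/(AE) + 1/k ] = δ_free → P [ 950/(625×105×10³) + 1/(5600) ] = 1.207.
P = 1.207 / 0.000193 = 6251 N.

P ≈ 6.25 kN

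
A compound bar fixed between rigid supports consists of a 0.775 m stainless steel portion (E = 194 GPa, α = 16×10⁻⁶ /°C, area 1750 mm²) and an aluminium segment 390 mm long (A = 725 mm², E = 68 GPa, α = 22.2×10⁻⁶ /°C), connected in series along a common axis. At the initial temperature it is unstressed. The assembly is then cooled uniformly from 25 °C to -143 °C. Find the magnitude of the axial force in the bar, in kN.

With the walls removed the bar would change length by δ_free = Σ αᵢΔT Lᵢ = 16×10⁻⁶×168×775 + 22.2×10⁻⁶×168×390 = 3.538 mm.
Since the ends are fixed, an axial force P builds up, equal in every segment, with P · Σ Lᵢ/(AᵢEᵢ) = δ_free.
The series flexibility is Σ Lᵢ/(AᵢEᵢ) = 775/(1750×194×10³) + 390/(725×68×10³) = 1.019×10⁻⁵ mm/N.
So P = 3.538 / 1.019×10⁻⁵ = 347.1 kN, tensile.

P ≈ 347 kN (tensile)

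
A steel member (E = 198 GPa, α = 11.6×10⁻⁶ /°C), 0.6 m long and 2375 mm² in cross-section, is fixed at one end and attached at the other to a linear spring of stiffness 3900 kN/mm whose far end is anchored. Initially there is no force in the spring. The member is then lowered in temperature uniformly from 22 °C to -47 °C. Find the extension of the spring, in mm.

The unrestrained thermal change is αΔT L = 11.6×10⁻⁶ × 69 × 600 = 0.4802 mm.
Let P be the tensile force in the spring. The member extends elastically by PL/(AE) and the spring stretches by P/k; together these equal δ_free.
P [ L/(AE) + 1/k ] = δ_free → P [ 600/(2375×198×10³) + 1/(3900×10³) ] = 0.4802.
P = 0.4802 / 1.532×10⁻⁶ = 313400 N.
Spring extension = P/k = 313400/(3900×10³) = 0.08036 mm.

δ ≈ 0.0804 mm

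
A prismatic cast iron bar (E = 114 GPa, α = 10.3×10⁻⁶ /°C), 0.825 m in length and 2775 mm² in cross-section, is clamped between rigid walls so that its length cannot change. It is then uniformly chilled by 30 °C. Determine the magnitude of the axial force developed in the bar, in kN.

The ends cannot move, so σ = EαΔT = 114×10³ × 10.3×10⁻⁶ × 30 = 35.23 MPa.
P = AEαΔT = 2775 × 114×10³ × 10.3×10⁻⁶ × 30 = 97.75 kN (tensile).

P ≈ 97.8 kN (tensile)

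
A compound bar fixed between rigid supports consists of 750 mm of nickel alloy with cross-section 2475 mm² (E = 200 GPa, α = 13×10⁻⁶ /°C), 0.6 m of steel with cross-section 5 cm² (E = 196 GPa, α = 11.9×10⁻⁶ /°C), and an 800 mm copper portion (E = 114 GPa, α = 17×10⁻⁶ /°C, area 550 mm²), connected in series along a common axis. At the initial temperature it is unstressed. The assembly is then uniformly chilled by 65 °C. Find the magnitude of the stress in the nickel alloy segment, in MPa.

σ ≈ 39.3 MPa (tensile)

Free thermal contraction of the whole bar: Σ αᵢΔT Lᵢ = 13×10⁻⁶×65×750 + 11.9×10⁻⁶×65×600 + 17×10⁻⁶×65×800 = 1.982 mm.
The rigid supports impose zero overall length change; the single axial force P common to all segments must satisfy P Σ Lᵢ/(AᵢEᵢ) = δ_free.
Σ Lᵢ/(AᵢEᵢ) = 750/(2475×200×10³) + 600/(500×196×10³) + 800/(550×114×10³) = 2.04×10⁻⁵ mm/N.
P = 1.982 / 2.04×10⁻⁵ = 97160 N = 97.16 kN, tensile.
σ_{nickel alloy} = P / A = 97160 / 2475 = 39.26 MPa.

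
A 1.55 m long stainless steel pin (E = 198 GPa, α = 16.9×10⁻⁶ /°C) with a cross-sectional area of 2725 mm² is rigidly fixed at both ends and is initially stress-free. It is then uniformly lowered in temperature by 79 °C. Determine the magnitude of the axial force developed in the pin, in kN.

Full restraint means ε = 0, so the stress is σ = EαΔT = 198×10³ × 16.9×10⁻⁶ × 79 = 264.3 MPa.
Then P = σA = 264.3 × 2725 mm² = 720.4 kN, tensile.

P ≈ 720 kN (tensile)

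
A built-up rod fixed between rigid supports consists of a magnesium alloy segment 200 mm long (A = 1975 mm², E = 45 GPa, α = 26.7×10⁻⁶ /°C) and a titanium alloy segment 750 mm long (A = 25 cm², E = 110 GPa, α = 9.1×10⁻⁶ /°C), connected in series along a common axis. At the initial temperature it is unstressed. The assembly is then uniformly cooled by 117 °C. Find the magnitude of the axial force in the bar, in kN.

Free thermal contraction of the whole bar: Σ αᵢΔT Lᵢ = 26.7×10⁻⁶×117×200 + 9.1×10⁻⁶×117×750 = 1.423 mm.
Since the ends are fixed, an axial force P builds up, equal in every segment, with P · Σ Lᵢ/(AᵢEᵢ) = δ_free.
The series flexibility is Σ Lᵢ/(AᵢEᵢ) = 200/(1975×45×10³) + 750/(2500×110×10³) = 4.978×10⁻⁶ mm/N.
P = 1.423 / 4.978×10⁻⁶ = 285900 N = 285.9 kN, tensile.

P ≈ 286 kN (tensile)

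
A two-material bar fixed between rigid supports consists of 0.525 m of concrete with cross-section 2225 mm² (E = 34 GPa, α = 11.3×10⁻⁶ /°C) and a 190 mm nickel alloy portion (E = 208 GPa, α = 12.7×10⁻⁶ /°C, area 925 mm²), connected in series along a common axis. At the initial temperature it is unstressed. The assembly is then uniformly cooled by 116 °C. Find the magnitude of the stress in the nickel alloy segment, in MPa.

With the walls removed the bar would change length by δ_free = Σ αᵢΔT Lᵢ = 11.3×10⁻⁶×116×525 + 12.7×10⁻⁶×116×190 = 0.9681 mm.
The rigid supports impose zero overall length change; the single axial force P common to all segments must satisfy P Σ Lᵢ/(AᵢEᵢ) = δ_free.
Σ Lᵢ/(AᵢEᵢ) = 525/(2225×34×10³) + 190/(925×208×10³) = 7.927×10⁻⁶ mm/N.
Hence P = δ_free / Σ(L/AE) = 0.9681/7.927×10⁻⁶ = 122.1 kN (tensile).
σ_{nickel alloy} = P / A = 122100 / 925 = 132 MPa.

σ ≈ 132 MPa (tensile)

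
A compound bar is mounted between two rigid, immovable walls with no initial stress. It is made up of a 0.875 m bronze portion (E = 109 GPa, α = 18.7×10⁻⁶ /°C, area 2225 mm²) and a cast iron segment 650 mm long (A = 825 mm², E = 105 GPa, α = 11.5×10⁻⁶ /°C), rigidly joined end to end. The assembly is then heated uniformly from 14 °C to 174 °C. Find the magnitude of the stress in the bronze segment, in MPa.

With the walls removed the bar would change length by δ_free = Σ αᵢΔT Lᵢ = 18.7×10⁻⁶×160×875 + 11.5×10⁻⁶×160×650 = 3.814 mm.
Since the ends are fixed, an axial force P builds up, equal in every segment, with P · Σ Lᵢ/(AᵢEᵢ) = δ_free.
The series flexibility is Σ Lᵢ/(AᵢEᵢ) = 875/(2225×109×10³) + 650/(825×105×10³) = 1.111×10⁻⁵ mm/N.
So P = 3.814 / 1.111×10⁻⁵ = 343.2 kN, compressive.
σ_{bronze} = P / A = 343200 / 2225 = 154.3 MPa.

σ ≈ 154 MPa (compressive)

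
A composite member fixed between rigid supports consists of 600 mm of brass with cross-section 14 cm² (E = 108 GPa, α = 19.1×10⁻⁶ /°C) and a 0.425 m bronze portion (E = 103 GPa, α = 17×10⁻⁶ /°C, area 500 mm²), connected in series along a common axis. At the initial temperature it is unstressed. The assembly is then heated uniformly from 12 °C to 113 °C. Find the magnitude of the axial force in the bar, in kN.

P ≈ 154 kN (compressive)

If the supports were absent, the total length change would be Σ αᵢΔT Lᵢ = 19.1×10⁻⁶×101×600 + 17×10⁻⁶×101×425 = 1.887 mm.
The walls prevent any net length change, so an axial force P (same in every segment) develops. Compatibility: P · Σ Lᵢ/(AᵢEᵢ) = δ_free.
Σ Lᵢ/(AᵢEᵢ) = 600/(1400×108×10³) + 425/(500×103×10³) = 1.222×10⁻⁵ mm/N.
So P = 1.887 / 1.222×10⁻⁵ = 154.4 kN, compressive.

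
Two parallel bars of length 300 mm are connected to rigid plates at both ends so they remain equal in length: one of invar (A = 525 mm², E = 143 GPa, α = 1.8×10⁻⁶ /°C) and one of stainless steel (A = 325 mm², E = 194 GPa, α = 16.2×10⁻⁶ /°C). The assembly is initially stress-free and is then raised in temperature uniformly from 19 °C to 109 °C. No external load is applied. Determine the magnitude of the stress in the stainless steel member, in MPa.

σ ≈ 137 MPa (compressive)

Both members must finish at the same length. With the larger α, the stainless steel tends to over-expand; the plates restrain it, putting the stainless steel in compression and the invar in tension. With no external load the two internal forces are equal and opposite, magnitude P.
Setting the final lengths equal and cancelling L: (α₁ − α₂)ΔT = P/(A₁E₁) + P/(A₂E₂).
|α₁ − α₂|·ΔT = 14.4×10⁻⁶ × 90 = 0.001296.
1/(A₁E₁) + 1/(A₂E₂) = 1/(525×143×10³) + 1/(325×194×10³) = 2.918×10⁻⁸ N⁻¹.
So P = 0.001296 / 2.918×10⁻⁸ = 44.41 kN.
σ_{stainless steel} = P/A₂ = 44410/325 = 136.7 MPa, compressive.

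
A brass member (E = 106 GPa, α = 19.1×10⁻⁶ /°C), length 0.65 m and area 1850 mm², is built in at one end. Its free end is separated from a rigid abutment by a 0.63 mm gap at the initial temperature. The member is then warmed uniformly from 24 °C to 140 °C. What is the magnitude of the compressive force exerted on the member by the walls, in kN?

P ≈ 244 kN

Free thermal elongation = αΔT L = 19.1×10⁻⁶ × 116 × 650 = 1.44 mm.
After closing the 0.63 mm clearance, 1.44 − 0.63 = 0.8101 mm of expansion remains to be suppressed by the wall.
Compatibility: PL/(AE) = 0.8101 mm, so σ = P/A = E × (0.8101/650) = 132.1 MPa.
P = σA = 132.1 × 1850 = 244.4 kN.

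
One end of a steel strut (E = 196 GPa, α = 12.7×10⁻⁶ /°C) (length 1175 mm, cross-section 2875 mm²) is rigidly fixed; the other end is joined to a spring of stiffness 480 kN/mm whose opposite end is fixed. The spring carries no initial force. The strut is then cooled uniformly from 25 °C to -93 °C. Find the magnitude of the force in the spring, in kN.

If the spring were absent the strut would shorten by αΔT L = 12.7×10⁻⁶ × 118 × 1175 = 1.761 mm.
Let P be the tensile force in the spring. The strut extends elastically by PL/(AE) and the spring stretches by P/k; together these equal δ_free.
So P = δ_free / [L/(AE) + 1/k] = 1.761 / [ 1175/(2875×196×10³) + 1/(480×10³) ].
P = 1.761 / 4.169×10⁻⁶ = 422400 N.

P ≈ 422 kN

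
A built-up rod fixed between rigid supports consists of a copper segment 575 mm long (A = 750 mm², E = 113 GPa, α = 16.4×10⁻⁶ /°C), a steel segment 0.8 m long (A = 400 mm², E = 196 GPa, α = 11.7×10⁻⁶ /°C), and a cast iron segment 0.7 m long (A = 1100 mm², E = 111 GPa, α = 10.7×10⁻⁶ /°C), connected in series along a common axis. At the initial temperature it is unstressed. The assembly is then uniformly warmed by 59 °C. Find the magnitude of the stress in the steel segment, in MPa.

If the supports were absent, the total length change would be Σ αᵢΔT Lᵢ = 16.4×10⁻⁶×59×575 + 11.7×10⁻⁶×59×800 + 10.7×10⁻⁶×59×700 = 1.551 mm.
Since the ends are fixed, an axial force P builds up, equal in every segment, with P · Σ Lᵢ/(AᵢEᵢ) = δ_free.
Σ Lᵢ/(AᵢEᵢ) = 575/(750×113×10³) + 800/(400×196×10³) + 700/(1100×111×10³) = 2.272×10⁻⁵ mm/N.
Hence P = δ_free / Σ(L/AE) = 1.551/2.272×10⁻⁵ = 68.24 kN (compressive).
σ_{steel} = P / A = 68240 / 400 = 170.6 MPa.

σ ≈ 171 MPa (compressive)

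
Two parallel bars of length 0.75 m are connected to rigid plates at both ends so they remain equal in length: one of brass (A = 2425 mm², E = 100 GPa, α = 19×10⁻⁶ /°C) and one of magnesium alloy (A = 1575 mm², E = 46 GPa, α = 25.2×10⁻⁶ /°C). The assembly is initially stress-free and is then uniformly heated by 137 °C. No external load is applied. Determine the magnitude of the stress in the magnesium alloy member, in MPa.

The magnesium alloy has the larger α, so on heating it would change length more than the brass if both were free. The rigid plates force a common final length, so the magnesium alloy is put into compression and the brass into tension, with equal and opposite forces P (no external load).
Compatibility of the two members (thermal + elastic change equal): (α₁ − α₂)ΔT = P·[1/(A₁E₁) + 1/(A₂E₂)].
|α₁ − α₂|·ΔT = 6.2×10⁻⁶ × 137 = 0.0008494.
1/(A₁E₁) + 1/(A₂E₂) = 1/(2425×100×10³) + 1/(1575×46×10³) = 1.793×10⁻⁸ N⁻¹.
P = 0.0008494 / 1.793×10⁻⁸ = 47380 N = 47.38 kN.
σ_{magnesium alloy} = P/A₂ = 47380/1575 = 30.08 MPa, compressive.

σ ≈ 30.1 MPa (compressive)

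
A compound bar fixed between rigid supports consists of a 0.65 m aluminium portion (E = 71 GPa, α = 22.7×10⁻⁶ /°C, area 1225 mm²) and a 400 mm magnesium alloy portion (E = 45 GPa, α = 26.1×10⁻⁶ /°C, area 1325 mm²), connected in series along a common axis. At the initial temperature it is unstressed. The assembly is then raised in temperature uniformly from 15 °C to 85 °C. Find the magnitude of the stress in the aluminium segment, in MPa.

σ ≈ 102 MPa (compressive)

Free thermal expansion of the whole bar: Σ αᵢΔT Lᵢ = 22.7×10⁻⁶×70×650 + 26.1×10⁻⁶×70×400 = 1.764 mm.
Since the ends are fixed, an axial force P builds up, equal in every segment, with P · Σ Lᵢ/(AᵢEᵢ) = δ_free.
Σ Lᵢ/(AᵢEᵢ) = 650/(1225×71×10³) + 400/(1325×45×10³) = 1.418×10⁻⁵ mm/N.
Hence P = δ_free / Σ(L/AE) = 1.764/1.418×10⁻⁵ = 124.4 kN (compressive).
σ_{aluminium} = P / A = 124400 / 1225 = 101.5 MPa.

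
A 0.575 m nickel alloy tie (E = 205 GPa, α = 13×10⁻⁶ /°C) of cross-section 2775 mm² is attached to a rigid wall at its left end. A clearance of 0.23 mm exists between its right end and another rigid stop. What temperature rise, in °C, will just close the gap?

ΔT ≈ 30.8 °C

Contact occurs when the free expansion equals the gap: αΔT L = 0.23 mm.
So ΔT = g/(αL) = 0.23/(13×10⁻⁶ × 575) = 30.77 °C.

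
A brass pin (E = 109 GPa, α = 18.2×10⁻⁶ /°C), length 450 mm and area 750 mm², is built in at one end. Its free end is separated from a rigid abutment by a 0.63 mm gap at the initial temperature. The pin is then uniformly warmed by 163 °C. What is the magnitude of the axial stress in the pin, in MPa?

σ ≈ 171 MPa (compressive)

Unrestrained expansion: δ_free = αΔT L = 18.2×10⁻⁶ × 163 × 450 = 1.335 mm.
This exceeds the 0.63 mm gap, so the wall pushes back. The portion of expansion that must be recovered elastically is δ_free − gap = 1.335 − 0.63 = 0.705 mm.
So σ = E(δ_free − g)/L = 109×10³ × 0.705/450 = 170.8 MPa.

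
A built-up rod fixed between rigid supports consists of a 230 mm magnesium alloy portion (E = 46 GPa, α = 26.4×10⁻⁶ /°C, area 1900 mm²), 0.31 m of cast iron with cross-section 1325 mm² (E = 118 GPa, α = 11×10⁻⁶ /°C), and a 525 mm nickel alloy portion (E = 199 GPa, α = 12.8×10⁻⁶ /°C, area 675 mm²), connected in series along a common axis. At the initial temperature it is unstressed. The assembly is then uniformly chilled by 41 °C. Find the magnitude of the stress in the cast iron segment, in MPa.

Free thermal contraction of the whole bar: Σ αᵢΔT Lᵢ = 26.4×10⁻⁶×41×230 + 11×10⁻⁶×41×310 + 12.8×10⁻⁶×41×525 = 0.6643 mm.
The walls prevent any net length change, so an axial force P (same in every segment) develops. Compatibility: P · Σ Lᵢ/(AᵢEᵢ) = δ_free.
Σ Lᵢ/(AᵢEᵢ) = 230/(1900×46×10³) + 310/(1325×118×10³) + 525/(675×199×10³) = 8.523×10⁻⁶ mm/N.
So P = 0.6643 / 8.523×10⁻⁶ = 77.94 kN, tensile.
σ_{cast iron} = P / A = 77940 / 1325 = 58.82 MPa.

σ ≈ 58.8 MPa (tensile)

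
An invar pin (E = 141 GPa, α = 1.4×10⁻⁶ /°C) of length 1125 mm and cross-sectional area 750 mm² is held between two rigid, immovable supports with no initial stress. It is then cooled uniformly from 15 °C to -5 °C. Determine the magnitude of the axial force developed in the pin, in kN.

With zero net strain, σ = E·αΔT = 141 GPa × 1.4×10⁻⁶ × 20 = 3.948 MPa.
P = AEαΔT = 750 × 141×10³ × 1.4×10⁻⁶ × 20 = 2.961 kN (tensile).

P ≈ 2.96 kN (tensile)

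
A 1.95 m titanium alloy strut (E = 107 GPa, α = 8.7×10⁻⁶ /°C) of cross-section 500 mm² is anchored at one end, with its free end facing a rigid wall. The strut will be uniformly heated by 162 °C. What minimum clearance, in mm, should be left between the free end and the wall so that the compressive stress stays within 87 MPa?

g ≈ 1.16 mm

Free expansion if unrestrained: δ_free = αΔT L = 8.7×10⁻⁶ × 162 × 1950 = 2.748 mm.
At the allowable stress the elastic shortening the wall may impose is σL/E = 87 × 1950 / (107×10³) = 1.586 mm.
So the gap has to take up the difference, g_min = δ_free − σL/E = 2.748 − 1.586 = 1.163 mm.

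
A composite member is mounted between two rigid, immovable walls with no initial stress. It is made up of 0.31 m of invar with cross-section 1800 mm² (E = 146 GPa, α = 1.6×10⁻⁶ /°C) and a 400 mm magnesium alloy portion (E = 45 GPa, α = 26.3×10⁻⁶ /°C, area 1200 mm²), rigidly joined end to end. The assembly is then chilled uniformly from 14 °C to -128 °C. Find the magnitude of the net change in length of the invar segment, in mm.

Free thermal contraction of the whole bar: Σ αᵢΔT Lᵢ = 1.6×10⁻⁶×142×310 + 26.3×10⁻⁶×142×400 = 1.564 mm.
The rigid supports impose zero overall length change; the single axial force P common to all segments must satisfy P Σ Lᵢ/(AᵢEᵢ) = δ_free.
The series flexibility is Σ Lᵢ/(AᵢEᵢ) = 310/(1800×146×10³) + 400/(1200×45×10³) = 8.587×10⁻⁶ mm/N.
P = 1.564 / 8.587×10⁻⁶ = 182200 N = 182.2 kN, tensile.
For the invar segment, free thermal change = 1.6×10⁻⁶×142×310 = 0.07043 mm and elastic change from P = 182200×310/(1800×146×10³) = 0.2149 mm; these oppose, so the net change is 0.144 mm (segment lengthens).

|ΔL| ≈ 0.144 mm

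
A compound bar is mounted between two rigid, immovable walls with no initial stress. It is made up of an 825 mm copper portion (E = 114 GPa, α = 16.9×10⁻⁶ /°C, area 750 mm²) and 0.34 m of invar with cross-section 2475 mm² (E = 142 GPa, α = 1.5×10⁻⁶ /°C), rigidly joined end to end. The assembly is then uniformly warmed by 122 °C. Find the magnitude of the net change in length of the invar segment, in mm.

|ΔL| ≈ 0.0985 mm

Free thermal expansion of the whole bar: Σ αᵢΔT Lᵢ = 16.9×10⁻⁶×122×825 + 1.5×10⁻⁶×122×340 = 1.763 mm.
Since the ends are fixed, an axial force P builds up, equal in every segment, with P · Σ Lᵢ/(AᵢEᵢ) = δ_free.
Σ Lᵢ/(AᵢEᵢ) = 825/(750×114×10³) + 340/(2475×142×10³) = 1.062×10⁻⁵ mm/N.
So P = 1.763 / 1.062×10⁻⁵ = 166.1 kN, compressive.
For the invar segment, free thermal change = 1.5×10⁻⁶×122×340 = 0.06222 mm and elastic change from P = 166100×340/(2475×142×10³) = 0.1607 mm; these oppose, so the net change is 0.0985 mm (segment shortens).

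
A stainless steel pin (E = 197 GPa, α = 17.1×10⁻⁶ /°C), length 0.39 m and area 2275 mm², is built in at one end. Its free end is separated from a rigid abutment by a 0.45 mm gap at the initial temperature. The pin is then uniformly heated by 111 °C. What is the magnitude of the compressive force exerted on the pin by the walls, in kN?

P ≈ 334 kN

Unrestrained expansion: δ_free = αΔT L = 17.1×10⁻⁶ × 111 × 390 = 0.7403 mm.
This exceeds the 0.45 mm gap, so the wall pushes back. The portion of expansion that must be recovered elastically is δ_free − gap = 0.7403 − 0.45 = 0.2903 mm.
That suppressed elongation corresponds to σ = E·Δ/L = 197×10³ × 0.2903/390 = 146.6 MPa.
Force on the wall = σA = 146.6 × 2275 mm² = 333.6 kN.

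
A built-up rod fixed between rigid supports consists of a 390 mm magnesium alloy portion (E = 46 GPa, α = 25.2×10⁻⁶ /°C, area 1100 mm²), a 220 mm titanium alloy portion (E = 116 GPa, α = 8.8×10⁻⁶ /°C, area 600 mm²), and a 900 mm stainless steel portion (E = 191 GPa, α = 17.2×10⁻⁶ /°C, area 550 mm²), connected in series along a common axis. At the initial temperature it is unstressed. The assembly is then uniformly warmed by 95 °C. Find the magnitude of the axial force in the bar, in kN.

P ≈ 133 kN (compressive)

Free thermal expansion of the whole bar: Σ αᵢΔT Lᵢ = 25.2×10⁻⁶×95×390 + 8.8×10⁻⁶×95×220 + 17.2×10⁻⁶×95×900 = 2.588 mm.
The rigid supports impose zero overall length change; the single axial force P common to all segments must satisfy P Σ Lᵢ/(AᵢEᵢ) = δ_free.
Σ Lᵢ/(AᵢEᵢ) = 390/(1100×46×10³) + 220/(600×116×10³) + 900/(550×191×10³) = 1.944×10⁻⁵ mm/N.
P = 2.588 / 1.944×10⁻⁵ = 133200 N = 133.2 kN, compressive.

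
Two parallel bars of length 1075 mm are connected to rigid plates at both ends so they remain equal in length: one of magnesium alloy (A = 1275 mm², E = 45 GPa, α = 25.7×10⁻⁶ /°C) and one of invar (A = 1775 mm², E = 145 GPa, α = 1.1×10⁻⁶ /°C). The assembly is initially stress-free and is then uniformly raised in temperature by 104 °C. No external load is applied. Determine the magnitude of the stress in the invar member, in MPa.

σ ≈ 67.6 MPa (tensile)

Equilibrium of a rigid end plate with no external load gives equal and opposite internal forces ±P in the two members. Since α_{magnesium alloy} > α_{invar}, heating drives the magnesium alloy into compression and the invar into tension.
Compatibility of the two members (thermal + elastic change equal): (α₁ − α₂)ΔT = P·[1/(A₁E₁) + 1/(A₂E₂)].
|α₁ − α₂|·ΔT = 24.6×10⁻⁶ × 104 = 0.002558.
1/(A₁E₁) + 1/(A₂E₂) = 1/(1275×45×10³) + 1/(1775×145×10³) = 2.131×10⁻⁸ N⁻¹.
P = 0.002558 / 2.131×10⁻⁸ = 120000 N = 120 kN.
σ_{invar} = P/A₂ = 120000/1775 = 67.62 MPa, tensile.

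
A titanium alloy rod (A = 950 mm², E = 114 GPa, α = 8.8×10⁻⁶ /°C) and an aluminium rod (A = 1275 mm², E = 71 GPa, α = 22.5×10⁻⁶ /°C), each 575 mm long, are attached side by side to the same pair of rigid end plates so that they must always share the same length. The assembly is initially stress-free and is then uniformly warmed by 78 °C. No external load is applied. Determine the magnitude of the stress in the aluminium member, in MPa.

Equilibrium of a rigid end plate with no external load gives equal and opposite internal forces ±P in the two members. Since α_{aluminium} > α_{titanium alloy}, heating drives the aluminium into compression and the titanium alloy into tension.
Compatibility of the two members (thermal + elastic change equal): (α₁ − α₂)ΔT = P·[1/(A₁E₁) + 1/(A₂E₂)].
|α₁ − α₂|·ΔT = 13.7×10⁻⁶ × 78 = 0.001069.
1/(A₁E₁) + 1/(A₂E₂) = 1/(950×114×10³) + 1/(1275×71×10³) = 2.028×10⁻⁸ N⁻¹.
So P = 0.001069 / 2.028×10⁻⁸ = 52.69 kN.
σ_{aluminium} = P/A₂ = 52690/1275 = 41.33 MPa, compressive.

σ ≈ 41.3 MPa (compressive)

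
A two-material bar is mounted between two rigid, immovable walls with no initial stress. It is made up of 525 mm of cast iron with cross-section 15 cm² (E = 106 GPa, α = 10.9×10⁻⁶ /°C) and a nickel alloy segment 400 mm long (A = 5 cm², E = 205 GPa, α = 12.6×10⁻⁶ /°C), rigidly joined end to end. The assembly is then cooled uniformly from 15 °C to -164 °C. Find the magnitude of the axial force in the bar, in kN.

With the walls removed the bar would change length by δ_free = Σ αᵢΔT Lᵢ = 10.9×10⁻⁶×179×525 + 12.6×10⁻⁶×179×400 = 1.926 mm.
The rigid supports impose zero overall length change; the single axial force P common to all segments must satisfy P Σ Lᵢ/(AᵢEᵢ) = δ_free.
Σ Lᵢ/(AᵢEᵢ) = 525/(1500×106×10³) + 400/(500×205×10³) = 7.204×10⁻⁶ mm/N.
So P = 1.926 / 7.204×10⁻⁶ = 267.4 kN, tensile.

P ≈ 267 kN (tensile)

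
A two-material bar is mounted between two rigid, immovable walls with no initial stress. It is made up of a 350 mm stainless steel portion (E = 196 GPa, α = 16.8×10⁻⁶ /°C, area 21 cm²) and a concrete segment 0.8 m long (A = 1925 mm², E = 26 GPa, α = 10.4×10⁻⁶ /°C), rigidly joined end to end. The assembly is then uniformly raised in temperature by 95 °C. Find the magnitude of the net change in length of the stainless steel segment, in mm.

|ΔL| ≈ 0.49 mm

With the walls removed the bar would change length by δ_free = Σ αᵢΔT Lᵢ = 16.8×10⁻⁶×95×350 + 10.4×10⁻⁶×95×800 = 1.349 mm.
Since the ends are fixed, an axial force P builds up, equal in every segment, with P · Σ Lᵢ/(AᵢEᵢ) = δ_free.
Σ Lᵢ/(AᵢEᵢ) = 350/(2100×196×10³) + 800/(1925×26×10³) = 1.683×10⁻⁵ mm/N.
P = 1.349 / 1.683×10⁻⁵ = 80130 N = 80.13 kN, compressive.
For the stainless steel segment, free thermal change = 16.8×10⁻⁶×95×350 = 0.5586 mm and elastic change from P = 80130×350/(2100×196×10³) = 0.06814 mm; these oppose, so the net change is 0.49 mm (segment lengthens).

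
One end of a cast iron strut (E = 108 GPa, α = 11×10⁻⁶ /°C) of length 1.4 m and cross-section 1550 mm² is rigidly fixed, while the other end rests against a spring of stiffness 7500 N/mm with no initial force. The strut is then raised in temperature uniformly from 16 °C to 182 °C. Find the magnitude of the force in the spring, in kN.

The unrestrained thermal change is αΔT L = 11×10⁻⁶ × 166 × 1400 = 2.556 mm.
Let P be the compressive force at the spring. The strut shortens elastically by PL/(AE) and the spring compresses by P/k; together these equal δ_free.
P [ L/(AE) + 1/k ] = δ_free → P [ 1400/(1550×108×10³) + 1/(7500) ] = 2.556.
P = 2.556 / 0.0001417 = 18040 N.

P ≈ 18 kN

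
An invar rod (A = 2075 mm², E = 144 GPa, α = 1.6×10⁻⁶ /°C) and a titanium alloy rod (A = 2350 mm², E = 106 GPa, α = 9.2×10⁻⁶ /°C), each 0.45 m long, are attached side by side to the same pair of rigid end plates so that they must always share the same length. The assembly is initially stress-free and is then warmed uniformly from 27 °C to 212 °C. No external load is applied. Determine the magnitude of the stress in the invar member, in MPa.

Both members must finish at the same length. With the larger α, the titanium alloy tends to over-expand; the plates restrain it, putting the titanium alloy in compression and the invar in tension. With no external load the two internal forces are equal and opposite, magnitude P.
Compatibility of the two members (thermal + elastic change equal): (α₁ − α₂)ΔT = P·[1/(A₁E₁) + 1/(A₂E₂)].
|α₁ − α₂|·ΔT = 7.6×10⁻⁶ × 185 = 0.001406.
1/(A₁E₁) + 1/(A₂E₂) = 1/(2075×144×10³) + 1/(2350×106×10³) = 7.361×10⁻⁹ N⁻¹.
So P = 0.001406 / 7.361×10⁻⁹ = 191 kN.
σ_{invar} = P/A₁ = 191000/2075 = 92.05 MPa, tensile.

σ ≈ 92 MPa (tensile)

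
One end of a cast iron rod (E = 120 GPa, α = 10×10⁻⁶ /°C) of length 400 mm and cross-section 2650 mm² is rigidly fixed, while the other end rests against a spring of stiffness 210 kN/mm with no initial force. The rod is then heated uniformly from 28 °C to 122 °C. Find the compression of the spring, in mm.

The unrestrained thermal change is αΔT L = 10×10⁻⁶ × 94 × 400 = 0.376 mm.
Let P be the compressive force at the spring. The rod shortens elastically by PL/(AE) and the spring compresses by P/k; together these equal δ_free.
P [ L/(AE) + 1/k ] = δ_free → P [ 400/(2650×120×10³) + 1/(210×10³) ] = 0.376.
P = 0.376 / 6.02×10⁻⁶ = 62460 N.
Spring compression = P/k = 62460/(210×10³) = 0.2974 mm.

δ ≈ 0.297 mm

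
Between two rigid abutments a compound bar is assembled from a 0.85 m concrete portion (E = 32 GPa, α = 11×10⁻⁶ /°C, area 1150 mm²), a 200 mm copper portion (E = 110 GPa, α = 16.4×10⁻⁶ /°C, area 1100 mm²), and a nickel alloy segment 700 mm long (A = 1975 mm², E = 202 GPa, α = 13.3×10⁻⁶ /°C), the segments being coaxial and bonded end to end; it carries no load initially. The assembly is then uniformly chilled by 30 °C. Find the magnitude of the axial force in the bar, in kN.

With the walls removed the bar would change length by δ_free = Σ αᵢΔT Lᵢ = 11×10⁻⁶×30×850 + 16.4×10⁻⁶×30×200 + 13.3×10⁻⁶×30×700 = 0.6582 mm.
The rigid supports impose zero overall length change; the single axial force P common to all segments must satisfy P Σ Lᵢ/(AᵢEᵢ) = δ_free.
Σ Lᵢ/(AᵢEᵢ) = 850/(1150×32×10³) + 200/(1100×110×10³) + 700/(1975×202×10³) = 2.651×10⁻⁵ mm/N.
P = 0.6582 / 2.651×10⁻⁵ = 24830 N = 24.83 kN, tensile.

P ≈ 24.8 kN (tensile)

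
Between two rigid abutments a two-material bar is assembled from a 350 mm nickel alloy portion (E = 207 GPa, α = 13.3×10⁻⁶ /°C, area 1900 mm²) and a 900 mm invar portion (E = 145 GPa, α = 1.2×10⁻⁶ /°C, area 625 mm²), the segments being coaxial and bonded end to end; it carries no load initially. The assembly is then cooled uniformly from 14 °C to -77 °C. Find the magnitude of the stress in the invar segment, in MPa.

With the walls removed the bar would change length by δ_free = Σ αᵢΔT Lᵢ = 13.3×10⁻⁶×91×350 + 1.2×10⁻⁶×91×900 = 0.5219 mm.
Since the ends are fixed, an axial force P builds up, equal in every segment, with P · Σ Lᵢ/(AᵢEᵢ) = δ_free.
The series flexibility is Σ Lᵢ/(AᵢEᵢ) = 350/(1900×207×10³) + 900/(625×145×10³) = 1.082×10⁻⁵ mm/N.
So P = 0.5219 / 1.082×10⁻⁵ = 48.23 kN, tensile.
σ_{invar} = P / A = 48230 / 625 = 77.17 MPa.

σ ≈ 77.2 MPa (tensile)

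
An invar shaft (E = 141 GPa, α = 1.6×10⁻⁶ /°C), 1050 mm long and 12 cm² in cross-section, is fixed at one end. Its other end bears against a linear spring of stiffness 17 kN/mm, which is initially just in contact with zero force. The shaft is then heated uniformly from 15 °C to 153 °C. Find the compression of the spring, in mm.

δ ≈ 0.21 mm

The unrestrained thermal change is αΔT L = 1.6×10⁻⁶ × 138 × 1050 = 0.2318 mm.
Let P be the compressive force at the spring. The shaft shortens elastically by PL/(AE) and the spring compresses by P/k; together these equal δ_free.
P [ L/(AE) + 1/k ] = δ_free → P [ 1050/(1200×141×10³) + 1/(17×10³) ] = 0.2318.
P = 0.2318 / 6.503×10⁻⁵ = 3565 N.
Spring compression = P/k = 3565/(17×10³) = 0.2097 mm.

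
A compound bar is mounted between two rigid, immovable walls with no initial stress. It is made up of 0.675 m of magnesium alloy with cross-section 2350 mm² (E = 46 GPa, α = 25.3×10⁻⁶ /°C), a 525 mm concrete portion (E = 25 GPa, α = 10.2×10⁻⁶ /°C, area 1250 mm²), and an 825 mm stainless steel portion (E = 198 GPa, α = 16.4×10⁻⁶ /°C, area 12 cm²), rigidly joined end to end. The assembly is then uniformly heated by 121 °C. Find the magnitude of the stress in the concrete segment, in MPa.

If the supports were absent, the total length change would be Σ αᵢΔT Lᵢ = 25.3×10⁻⁶×121×675 + 10.2×10⁻⁶×121×525 + 16.4×10⁻⁶×121×825 = 4.351 mm.
The walls prevent any net length change, so an axial force P (same in every segment) develops. Compatibility: P · Σ Lᵢ/(AᵢEᵢ) = δ_free.
The series flexibility is Σ Lᵢ/(AᵢEᵢ) = 675/(2350×46×10³) + 525/(1250×25×10³) + 825/(1200×198×10³) = 2.652×10⁻⁵ mm/N.
P = 4.351 / 2.652×10⁻⁵ = 164100 N = 164.1 kN, compressive.
σ_{concrete} = P / A = 164100 / 1250 = 131.3 MPa.

σ ≈ 131 MPa (compressive)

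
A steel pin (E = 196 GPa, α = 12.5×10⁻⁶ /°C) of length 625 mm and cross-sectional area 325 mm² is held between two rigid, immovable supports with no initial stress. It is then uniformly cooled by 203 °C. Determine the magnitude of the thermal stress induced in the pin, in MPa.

Because both ends are immovable the net strain is zero, and the suppressed thermal strain is αΔT = 12.5×10⁻⁶ × 203 = 2537.5×10⁻⁶.
Hence σ = E·αΔT = 196×10³ × 2537.5×10⁻⁶ = 497.3 MPa, tensile.

σ ≈ 497 MPa (tensile)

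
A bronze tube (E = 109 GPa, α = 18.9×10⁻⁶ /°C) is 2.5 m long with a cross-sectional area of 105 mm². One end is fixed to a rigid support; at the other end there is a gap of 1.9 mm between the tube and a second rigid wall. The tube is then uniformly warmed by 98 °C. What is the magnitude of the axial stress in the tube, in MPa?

Free thermal elongation = αΔT L = 18.9×10⁻⁶ × 98 × 2500 = 4.63 mm.
After closing the 1.9 mm clearance, 4.63 − 1.9 = 2.73 mm of expansion remains to be suppressed by the wall.
So σ = E(δ_free − g)/L = 109×10³ × 2.73/2500 = 119 MPa.

σ ≈ 119 MPa (compressive)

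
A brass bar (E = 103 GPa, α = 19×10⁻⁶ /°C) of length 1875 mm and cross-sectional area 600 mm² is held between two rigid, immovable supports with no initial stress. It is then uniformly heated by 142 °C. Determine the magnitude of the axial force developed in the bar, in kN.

Full restraint means ε = 0, so the stress is σ = EαΔT = 103×10³ × 19×10⁻⁶ × 142 = 277.9 MPa.
Then P = σA = 277.9 × 600 mm² = 166.7 kN, compressive.

P ≈ 167 kN (compressive)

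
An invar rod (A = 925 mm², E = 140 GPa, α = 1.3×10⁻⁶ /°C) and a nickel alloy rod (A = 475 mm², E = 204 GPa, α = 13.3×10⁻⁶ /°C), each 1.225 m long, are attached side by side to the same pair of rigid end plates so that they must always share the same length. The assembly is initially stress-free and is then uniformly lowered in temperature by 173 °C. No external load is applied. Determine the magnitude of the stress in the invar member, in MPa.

Equilibrium of a rigid end plate with no external load gives equal and opposite internal forces ±P in the two members. Since α_{nickel alloy} > α_{invar}, cooling drives the nickel alloy into tension and the invar into compression.
Compatibility of the two members (thermal + elastic change equal): (α₁ − α₂)ΔT = P·[1/(A₁E₁) + 1/(A₂E₂)].
|α₁ − α₂|·ΔT = 12×10⁻⁶ × 173 = 0.002076.
1/(A₁E₁) + 1/(A₂E₂) = 1/(925×140×10³) + 1/(475×204×10³) = 1.804×10⁻⁸ N⁻¹.
So P = 0.002076 / 1.804×10⁻⁸ = 115.1 kN.
σ_{invar} = P/A₁ = 115100/925 = 124.4 MPa, compressive.

σ ≈ 124 MPa (compressive)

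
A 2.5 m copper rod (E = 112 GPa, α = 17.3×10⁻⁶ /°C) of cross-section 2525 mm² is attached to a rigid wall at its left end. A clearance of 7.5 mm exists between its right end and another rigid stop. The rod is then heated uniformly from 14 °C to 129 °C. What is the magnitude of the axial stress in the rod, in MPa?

Free thermal elongation = αΔT L = 17.3×10⁻⁶ × 115 × 2500 = 4.974 mm.
Since δ_free = 4.97 mm is less than the 7.5 mm gap, the rod never touches the wall. No axial force develops.

σ ≈ 0 MPa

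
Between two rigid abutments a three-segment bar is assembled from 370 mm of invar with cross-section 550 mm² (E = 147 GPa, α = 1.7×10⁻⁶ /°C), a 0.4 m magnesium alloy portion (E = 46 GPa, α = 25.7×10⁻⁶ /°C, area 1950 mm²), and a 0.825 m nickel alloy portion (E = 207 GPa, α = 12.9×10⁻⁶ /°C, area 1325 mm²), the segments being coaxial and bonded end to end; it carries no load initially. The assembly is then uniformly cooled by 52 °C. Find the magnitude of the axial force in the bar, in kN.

P ≈ 93.1 kN (tensile)

With the walls removed the bar would change length by δ_free = Σ αᵢΔT Lᵢ = 1.7×10⁻⁶×52×370 + 25.7×10⁻⁶×52×400 + 12.9×10⁻⁶×52×825 = 1.121 mm.
The rigid supports impose zero overall length change; the single axial force P common to all segments must satisfy P Σ Lᵢ/(AᵢEᵢ) = δ_free.
Σ Lᵢ/(AᵢEᵢ) = 370/(550×147×10³) + 400/(1950×46×10³) + 825/(1325×207×10³) = 1.204×10⁻⁵ mm/N.
Hence P = δ_free / Σ(L/AE) = 1.121/1.204×10⁻⁵ = 93.05 kN (tensile).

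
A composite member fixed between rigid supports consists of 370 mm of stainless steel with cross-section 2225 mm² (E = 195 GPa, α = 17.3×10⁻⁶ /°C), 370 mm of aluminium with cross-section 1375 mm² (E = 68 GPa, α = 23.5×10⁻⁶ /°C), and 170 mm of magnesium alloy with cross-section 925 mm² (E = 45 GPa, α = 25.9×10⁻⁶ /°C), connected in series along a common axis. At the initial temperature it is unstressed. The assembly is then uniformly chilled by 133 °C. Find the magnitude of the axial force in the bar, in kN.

P ≈ 292 kN (tensile)

With the walls removed the bar would change length by δ_free = Σ αᵢΔT Lᵢ = 17.3×10⁻⁶×133×370 + 23.5×10⁻⁶×133×370 + 25.9×10⁻⁶×133×170 = 2.593 mm.
The walls prevent any net length change, so an axial force P (same in every segment) develops. Compatibility: P · Σ Lᵢ/(AᵢEᵢ) = δ_free.
Σ Lᵢ/(AᵢEᵢ) = 370/(2225×195×10³) + 370/(1375×68×10³) + 170/(925×45×10³) = 8.894×10⁻⁶ mm/N.
P = 2.593 / 8.894×10⁻⁶ = 291600 N = 291.6 kN, tensile.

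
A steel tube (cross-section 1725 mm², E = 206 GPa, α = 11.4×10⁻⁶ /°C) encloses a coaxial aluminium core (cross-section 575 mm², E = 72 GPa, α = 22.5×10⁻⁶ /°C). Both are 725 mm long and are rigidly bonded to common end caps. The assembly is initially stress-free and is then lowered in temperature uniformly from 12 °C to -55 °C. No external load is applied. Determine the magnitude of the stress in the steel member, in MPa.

σ ≈ 16 MPa (compressive)

Both members must finish at the same length. With the larger α, the aluminium tends to over-contract; the plates restrain it, putting the aluminium in tension and the steel in compression. With no external load the two internal forces are equal and opposite, magnitude P.
Compatibility of the two members (thermal + elastic change equal): (α₁ − α₂)ΔT = P·[1/(A₁E₁) + 1/(A₂E₂)].
|α₁ − α₂|·ΔT = 11.1×10⁻⁶ × 67 = 0.0007437.
1/(A₁E₁) + 1/(A₂E₂) = 1/(1725×206×10³) + 1/(575×72×10³) = 2.697×10⁻⁸ N⁻¹.
P = 0.0007437 / 2.697×10⁻⁸ = 27580 N = 27.58 kN.
σ_{steel} = P/A₁ = 27580/1725 = 15.99 MPa, compressive.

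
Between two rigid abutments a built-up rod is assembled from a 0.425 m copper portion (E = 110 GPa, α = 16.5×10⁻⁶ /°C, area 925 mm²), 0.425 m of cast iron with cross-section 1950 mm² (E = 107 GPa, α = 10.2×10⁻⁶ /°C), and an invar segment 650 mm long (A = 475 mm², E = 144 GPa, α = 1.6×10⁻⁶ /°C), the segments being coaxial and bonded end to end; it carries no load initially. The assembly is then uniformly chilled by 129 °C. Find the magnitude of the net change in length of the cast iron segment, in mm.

If the supports were absent, the total length change would be Σ αᵢΔT Lᵢ = 16.5×10⁻⁶×129×425 + 10.2×10⁻⁶×129×425 + 1.6×10⁻⁶×129×650 = 1.598 mm.
Since the ends are fixed, an axial force P builds up, equal in every segment, with P · Σ Lᵢ/(AᵢEᵢ) = δ_free.
The series flexibility is Σ Lᵢ/(AᵢEᵢ) = 425/(925×110×10³) + 425/(1950×107×10³) + 650/(475×144×10³) = 1.572×10⁻⁵ mm/N.
P = 1.598 / 1.572×10⁻⁵ = 101700 N = 101.7 kN, tensile.
For the cast iron segment, free thermal change = 10.2×10⁻⁶×129×425 = 0.5592 mm and elastic change from P = 101700×425/(1950×107×10³) = 0.2071 mm; these oppose, so the net change is 0.352 mm (segment shortens).

|ΔL| ≈ 0.352 mm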